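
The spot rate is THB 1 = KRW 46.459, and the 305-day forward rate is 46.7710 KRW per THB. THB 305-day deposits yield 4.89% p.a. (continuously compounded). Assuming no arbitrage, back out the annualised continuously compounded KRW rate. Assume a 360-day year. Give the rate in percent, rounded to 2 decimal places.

5.68%

T = 305/360 years.
CIP gives F = S · g_KRW/g_THB, so g_KRW/g_THB = 46.771/46.459 = 1.0067156.
THB growth factor: e^(0.0489×305/360) = 1.0422993.
Hence g_KRW = 1.049299.
Take logs: ln 1.049299 / (305/360) = 0.056800, so 5.68%.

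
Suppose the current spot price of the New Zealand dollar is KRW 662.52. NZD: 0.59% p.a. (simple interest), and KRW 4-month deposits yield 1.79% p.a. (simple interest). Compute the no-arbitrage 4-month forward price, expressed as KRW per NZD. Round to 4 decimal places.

665.1649

T = 4/12 years.
Growth of 1 KRW over T: 1 + 0.0179×4/12 = 1.005966667.
NZD growth factor: 1 + 0.0059×4/12 = 1.001966667.
CIP: F = S · (grow KRW)/(grow NZD) = 662.52 × 1.005966667/1.001966667 = 665.164878 KRW per NZD.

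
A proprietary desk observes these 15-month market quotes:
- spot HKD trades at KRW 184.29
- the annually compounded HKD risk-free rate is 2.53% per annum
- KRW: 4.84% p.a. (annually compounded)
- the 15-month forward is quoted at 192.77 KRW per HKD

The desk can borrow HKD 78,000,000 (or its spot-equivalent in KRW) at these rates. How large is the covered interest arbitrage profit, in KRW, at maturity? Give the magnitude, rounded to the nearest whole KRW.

T = 15/12 years.
Invest the HKD and cover forward: 78,000,000 × 1.03172438838 × 192.77 = KRW 15,513,069,807.14.
Convert at spot and invest in KRW: 78,000,000 × 184.29 × 1.060861687456 = KRW 15,249,483,629.74.
The quoted forward overvalues HKD, so borrow KRW, buy HKD at spot, deposit the HKD at 2.53%, and sell the proceeds forward at 192.77.
Profit = 15,513,069,807.14 − 15,249,483,629.74 = KRW 263,586,177.

KRW 263,586,177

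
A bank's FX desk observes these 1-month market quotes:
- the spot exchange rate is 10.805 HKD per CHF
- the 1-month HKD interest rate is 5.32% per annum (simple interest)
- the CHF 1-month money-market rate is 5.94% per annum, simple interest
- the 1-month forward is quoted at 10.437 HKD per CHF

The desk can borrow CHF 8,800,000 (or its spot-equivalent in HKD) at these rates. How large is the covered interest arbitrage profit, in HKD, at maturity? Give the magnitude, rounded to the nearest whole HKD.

T = 1/12 years.
Invest the CHF and cover forward: 8,800,000 × 1.004950 × 10.437 = HKD 92,300,235.72.
Convert at spot and invest in HKD: 8,800,000 × 10.805 × 1.0044333333 = HKD 95,505,539.06.
The quoted forward undervalues CHF, so borrow CHF, convert to HKD at spot, deposit the HKD at 5.32%, and buy CHF forward at 10.437 to cover the loan.
Arbitrage profit = |92,300,235.72 − 95,505,539.06| = HKD 3,205,303.

HKD 3,205,303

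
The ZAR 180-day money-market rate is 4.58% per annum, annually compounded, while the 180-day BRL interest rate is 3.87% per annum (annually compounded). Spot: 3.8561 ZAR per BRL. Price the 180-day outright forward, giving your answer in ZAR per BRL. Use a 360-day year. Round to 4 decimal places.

T = 180/360 years.
ZAR accumulates by (1 + 0.0458)^(180/360) = 1.0226436.
BRL accumulates by (1 + 0.0387)^(180/360) = 1.0191663.
Forward (ZAR per BRL) = 3.8561 × 1.0226436 / 1.0191663 = 3.869257.

3.8693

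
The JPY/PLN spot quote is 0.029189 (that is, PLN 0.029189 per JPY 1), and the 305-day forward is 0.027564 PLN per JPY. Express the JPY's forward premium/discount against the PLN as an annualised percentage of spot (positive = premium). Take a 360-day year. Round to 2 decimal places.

T = 305/360 years.
(F − S)/S = (0.027564 − 0.029189)/0.029189 = -0.0556717.
Per annum: -0.0556717 / (305/360) = -0.065711 = -6.57%.

-6.57%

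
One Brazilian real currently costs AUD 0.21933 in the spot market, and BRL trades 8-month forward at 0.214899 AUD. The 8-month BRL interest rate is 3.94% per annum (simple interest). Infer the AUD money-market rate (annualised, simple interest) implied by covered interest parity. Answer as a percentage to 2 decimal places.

0.83%

T = 8/12 years.
F/S = 0.214899/0.21933 = 0.9797976 = (growth of AUD) / (growth of BRL).
The BRL side grows by 1 + 0.0394×8/12 = 1.0262667.
So the AUD growth factor = 1.0055336.
r = (1.0055336 − 1)/(8/12) = 0.008300 → 0.83%.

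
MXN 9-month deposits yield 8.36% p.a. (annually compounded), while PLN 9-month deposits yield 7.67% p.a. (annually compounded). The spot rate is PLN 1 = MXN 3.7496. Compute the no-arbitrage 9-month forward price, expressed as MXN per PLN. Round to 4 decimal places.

3.7676

T = 9/12 years.
MXN accumulates by (1 + 0.0836)^(9/12) = 1.0620666.
PLN accumulates by (1 + 0.0767)^(9/12) = 1.0569904.
Forward (MXN per PLN) = 3.7496 × 1.0620666 / 1.0569904 = 3.767607.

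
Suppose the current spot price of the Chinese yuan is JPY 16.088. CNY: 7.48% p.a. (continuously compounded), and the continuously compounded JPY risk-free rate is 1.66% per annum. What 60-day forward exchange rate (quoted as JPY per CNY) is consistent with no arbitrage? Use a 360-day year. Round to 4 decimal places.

T = 60/360 years.
JPY growth factor: e^(0.0166×60/360) = 1.0027705.
CNY accumulates by e^(0.0748×60/360) = 1.0125447.
CIP: F = S · (grow JPY)/(grow CNY) = 16.088 × 1.0027705/1.0125447 = 15.932701 JPY per CNY.

15.9327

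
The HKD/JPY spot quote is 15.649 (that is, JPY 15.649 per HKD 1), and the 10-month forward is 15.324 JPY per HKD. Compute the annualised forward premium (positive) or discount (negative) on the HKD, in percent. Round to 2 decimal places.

-2.49%

T = 10/12 years.
HKD trades forward at -2.07681% vs spot over the period.
Per annum: -0.0207681 / (10/12) = -0.024922 = -2.49%.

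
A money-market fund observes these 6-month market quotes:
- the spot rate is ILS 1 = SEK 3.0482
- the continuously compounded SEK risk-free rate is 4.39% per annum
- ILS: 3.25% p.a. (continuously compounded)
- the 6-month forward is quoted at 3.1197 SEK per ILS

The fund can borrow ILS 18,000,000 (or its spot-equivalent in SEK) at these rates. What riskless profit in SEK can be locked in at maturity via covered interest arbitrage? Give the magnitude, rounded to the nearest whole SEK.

SEK 989,308

T = 6/12 years.
Keep in ILS, deliver into the forward: 18,000,000·1.0163827493·3.1197 = SEK 57,074,566.73.
Swap to SEK now, deposit: 18,000,000·3.0482·1.0221926736 = SEK 56,085,258.74.
The quoted forward overvalues ILS, so borrow SEK, buy ILS at spot, deposit the ILS at 3.25%, and sell the proceeds forward at 3.1197.
The gap between the two covered legs is SEK 989,308.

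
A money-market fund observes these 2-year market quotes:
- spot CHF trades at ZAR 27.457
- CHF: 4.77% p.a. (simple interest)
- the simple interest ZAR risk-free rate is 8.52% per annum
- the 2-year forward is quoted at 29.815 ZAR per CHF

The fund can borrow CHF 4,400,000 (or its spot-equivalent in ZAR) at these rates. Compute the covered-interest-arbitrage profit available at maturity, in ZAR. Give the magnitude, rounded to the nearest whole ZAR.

ZAR 2,304,184

T = 2 years.
Route A — deposit CHF, sell forward: 4,400,000 × 1.095400 × 29.815 = ZAR 143,701,144.40.
Route B — convert at spot, deposit ZAR: 4,400,000 × 27.457 × 1.170400 = ZAR 141,396,960.32.
The quoted forward overvalues CHF, so borrow ZAR, buy CHF at spot, deposit the CHF at 4.77%, and sell the proceeds forward at 29.815.
The gap between the two covered legs is ZAR 2,304,184.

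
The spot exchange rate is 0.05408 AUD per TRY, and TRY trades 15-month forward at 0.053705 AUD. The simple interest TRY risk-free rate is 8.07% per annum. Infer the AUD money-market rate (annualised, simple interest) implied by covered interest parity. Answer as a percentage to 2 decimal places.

T = 15/12 years.
By CIP, F/S equals the AUD-to-TRY growth ratio: 0.053705/0.05408 = 0.9930658.
TRY growth factor: 1 + 0.0807×15/12 = 1.100875.
Hence g_AUD = 1.0932413.
r = (1.0932413 − 1)/(15/12) = 0.074593 → 7.46%.

7.46%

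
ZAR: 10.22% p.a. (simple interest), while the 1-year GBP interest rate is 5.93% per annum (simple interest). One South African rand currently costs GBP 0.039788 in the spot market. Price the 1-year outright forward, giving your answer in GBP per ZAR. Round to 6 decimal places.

0.038239

T = 1 year.
GBP accumulates by 1 + 0.0593×1 = 1.059300.
ZAR growth factor: 1 + 0.1022×1 = 1.102200.
Forward (GBP per ZAR) = 0.039788 × 1.059300 / 1.102200 = 0.03823937.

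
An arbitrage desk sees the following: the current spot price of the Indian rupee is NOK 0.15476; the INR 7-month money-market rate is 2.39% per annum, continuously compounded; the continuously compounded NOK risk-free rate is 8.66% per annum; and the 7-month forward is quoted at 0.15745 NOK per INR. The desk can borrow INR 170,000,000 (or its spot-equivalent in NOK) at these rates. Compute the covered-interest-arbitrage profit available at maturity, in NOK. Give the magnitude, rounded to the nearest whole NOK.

NOK 530,112

T = 7/12 years.
Keep in INR, deliver into the forward: 170,000,000·1.0140393049·0.15745 = NOK 27,142,283.05.
Swap to NOK now, deposit: 170,000,000·0.15476·1.0518143934 = NOK 27,672,395.24.
The quoted forward undervalues INR, so borrow INR, convert to NOK at spot, deposit the NOK at 8.66%, and buy INR forward at 0.15745 to cover the loan.
Profit = 27,672,395.24 − 27,142,283.05 = NOK 530,112.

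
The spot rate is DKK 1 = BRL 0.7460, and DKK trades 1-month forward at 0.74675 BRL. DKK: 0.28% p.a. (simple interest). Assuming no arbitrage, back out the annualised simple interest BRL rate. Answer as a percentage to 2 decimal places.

1.49%

T = 1/12 years.
By CIP, F/S equals the BRL-to-DKK growth ratio: 0.74675/0.746 = 1.0010054.
DKK growth factor: 1 + 0.0028×1/12 = 1.0002333.
Hence g_BRL = 1.0012389.
(1.0012389 − 1)/T = 0.014867, i.e. 1.49%.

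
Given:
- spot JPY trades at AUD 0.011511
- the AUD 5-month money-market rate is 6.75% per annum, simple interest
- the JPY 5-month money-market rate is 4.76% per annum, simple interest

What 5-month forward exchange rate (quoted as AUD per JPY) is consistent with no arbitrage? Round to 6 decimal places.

T = 5/12 years.
AUD growth factor: 1 + 0.0675×5/12 = 1.028125.
JPY growth factor: 1 + 0.0476×5/12 = 1.0198333.
CIP: F = S · (grow AUD)/(grow JPY) = 0.011511 × 1.028125/1.0198333 = 0.01160459 AUD per JPY.

0.011605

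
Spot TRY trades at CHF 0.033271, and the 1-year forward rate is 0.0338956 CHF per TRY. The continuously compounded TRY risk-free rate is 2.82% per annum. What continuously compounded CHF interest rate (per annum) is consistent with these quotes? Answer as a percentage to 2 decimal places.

T = 1 year.
CIP gives F = S · g_CHF/g_TRY, so g_CHF/g_TRY = 0.0338956/0.033271 = 1.0187731.
The TRY side grows by e^(0.0282×1) = 1.0286014.
Hence g_CHF = 1.0479114.
r = ln(1.0479114)/1 = 0.046799 → 4.68%.

4.68%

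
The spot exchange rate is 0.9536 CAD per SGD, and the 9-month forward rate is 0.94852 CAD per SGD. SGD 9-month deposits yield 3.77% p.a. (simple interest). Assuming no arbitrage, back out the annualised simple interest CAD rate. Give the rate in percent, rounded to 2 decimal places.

T = 9/12 years.
By CIP, F/S equals the CAD-to-SGD growth ratio: 0.94852/0.9536 = 0.9946728.
The SGD side grows by 1 + 0.0377×9/12 = 1.028275.
That pins the CAD growth at 1.0227972.
r = (1.0227972 − 1)/(9/12) = 0.030396 → 3.04%.

3.04%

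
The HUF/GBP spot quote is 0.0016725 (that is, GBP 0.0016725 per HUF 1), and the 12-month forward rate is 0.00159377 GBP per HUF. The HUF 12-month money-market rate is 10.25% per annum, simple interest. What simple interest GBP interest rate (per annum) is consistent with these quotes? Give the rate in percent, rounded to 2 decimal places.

T = 1 year.
F/S = 0.00159377/0.0016725 = 0.9529268 = (growth of GBP) / (growth of HUF).
The HUF side grows by 1 + 0.1025×1 = 1.102500.
Hence g_GBP = 1.0506018.
(1.0506018 − 1)/T = 0.050602, i.e. 5.06%.

5.06%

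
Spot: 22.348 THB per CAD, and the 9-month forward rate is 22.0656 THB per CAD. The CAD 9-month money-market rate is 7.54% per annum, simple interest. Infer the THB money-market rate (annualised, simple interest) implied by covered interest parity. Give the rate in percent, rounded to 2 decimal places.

5.76%

T = 9/12 years.
CIP gives F = S · g_THB/g_CAD, so g_THB/g_CAD = 22.0656/22.348 = 0.9873635.
CAD growth factor: 1 + 0.0754×9/12 = 1.056550.
That pins the THB growth at 1.0431989.
(1.0431989 − 1)/T = 0.057599, i.e. 5.76%.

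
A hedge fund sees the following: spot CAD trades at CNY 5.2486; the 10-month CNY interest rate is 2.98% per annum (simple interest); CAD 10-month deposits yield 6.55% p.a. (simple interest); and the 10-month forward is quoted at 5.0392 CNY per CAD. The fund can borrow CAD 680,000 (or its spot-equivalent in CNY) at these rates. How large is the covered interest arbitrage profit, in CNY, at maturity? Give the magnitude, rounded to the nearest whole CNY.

T = 10/12 years.
Route A — deposit CAD, sell forward: 680,000 × 1.054583333 × 5.0392 = CNY 3,613,694.31.
Route B — convert at spot, deposit CNY: 680,000 × 5.2486 × 1.024833333 = CNY 3,657,679.36.
The quoted forward undervalues CAD, so borrow CAD, convert to CNY at spot, deposit the CNY at 2.98%, and buy CAD forward at 5.0392 to cover the loan.
Arbitrage profit = |3,613,694.31 − 3,657,679.36| = CNY 43,985.

CNY 43,985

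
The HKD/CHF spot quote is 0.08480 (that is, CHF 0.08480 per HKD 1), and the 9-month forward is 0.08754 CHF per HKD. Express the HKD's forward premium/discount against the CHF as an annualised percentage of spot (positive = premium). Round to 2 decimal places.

+4.31%

T = 9/12 years.
Period premium: (0.08754 − 0.0848)/0.0848 = 0.0323113.
Annualise by dividing by T: 0.0323113 / (9/12) = 0.043082 → 4.31%.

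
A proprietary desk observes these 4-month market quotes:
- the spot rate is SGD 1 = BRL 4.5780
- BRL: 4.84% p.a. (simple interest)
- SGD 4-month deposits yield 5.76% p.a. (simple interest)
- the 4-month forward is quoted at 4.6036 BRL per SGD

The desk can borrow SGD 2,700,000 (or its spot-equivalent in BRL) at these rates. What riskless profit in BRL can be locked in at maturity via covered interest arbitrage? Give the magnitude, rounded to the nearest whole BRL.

BRL 108,353

T = 4/12 years.
Keep in SGD, deliver into the forward: 2,700,000·1.019200·4.6036 = BRL 12,668,370.62.
Swap to BRL now, deposit: 2,700,000·4.5780·1.0161333333 = BRL 12,560,017.68.
The quoted forward overvalues SGD, so borrow BRL, buy SGD at spot, deposit the SGD at 5.76%, and sell the proceeds forward at 4.6036.
The gap between the two covered legs is BRL 108,353.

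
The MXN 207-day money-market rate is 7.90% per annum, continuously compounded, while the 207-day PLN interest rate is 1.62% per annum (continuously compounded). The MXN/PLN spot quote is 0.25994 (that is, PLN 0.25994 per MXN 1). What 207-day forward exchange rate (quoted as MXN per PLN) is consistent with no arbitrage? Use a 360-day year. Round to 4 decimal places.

T = 207/360 years.
PLN accumulates by e^(0.0162×207/360) = 1.0093585.
MXN accumulates by e^(0.0790×207/360) = 1.0464725.
So F = 0.25994 × 1.0093585 / 1.0464725 = 0.2507210 (PLN/MXN).
Invert for MXN per PLN: 1 / 0.2507210 = 3.9885.

3.9885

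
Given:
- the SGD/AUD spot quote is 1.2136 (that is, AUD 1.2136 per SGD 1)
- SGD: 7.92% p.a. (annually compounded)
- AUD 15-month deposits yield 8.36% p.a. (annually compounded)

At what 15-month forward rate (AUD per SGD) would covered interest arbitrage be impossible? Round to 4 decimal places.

T = 15/12 years.
Growth of 1 AUD over T: (1 + 0.0836)^(15/12) = 1.105570.
Growth of 1 SGD over T: (1 + 0.0792)^(15/12) = 1.0999613.
CIP: F = S · (grow AUD)/(grow SGD) = 1.2136 × 1.105570/1.0999613 = 1.219788 AUD per SGD.

1.2198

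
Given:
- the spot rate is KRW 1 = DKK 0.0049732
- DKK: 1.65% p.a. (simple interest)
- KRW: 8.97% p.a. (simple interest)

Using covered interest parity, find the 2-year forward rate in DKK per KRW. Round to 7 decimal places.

0.0043559

T = 2 years.
DKK accumulates by 1 + 0.0165×2 = 1.033000.
Growth of 1 KRW over T: 1 + 0.0897×2 = 1.179400.
Forward (DKK per KRW) = 0.0049732 × 1.033000 / 1.179400 = 0.004355872.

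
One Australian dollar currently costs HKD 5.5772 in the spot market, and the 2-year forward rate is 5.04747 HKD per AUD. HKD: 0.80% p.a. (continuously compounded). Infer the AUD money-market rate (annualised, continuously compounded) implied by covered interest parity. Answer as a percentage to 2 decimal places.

T = 2 years.
F/S = 5.04747/5.5772 = 0.9050186 = (growth of HKD) / (growth of AUD).
HKD growth factor: e^(0.0080×2) = 1.0161287.
Hence g_AUD = 1.1227711.
r = ln(1.1227711)/2 = 0.057900 → 5.79%.

5.79%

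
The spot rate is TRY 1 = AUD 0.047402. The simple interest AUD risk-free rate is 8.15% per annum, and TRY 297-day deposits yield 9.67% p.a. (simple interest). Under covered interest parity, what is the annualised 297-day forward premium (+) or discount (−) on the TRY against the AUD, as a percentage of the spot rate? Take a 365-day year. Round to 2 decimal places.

-1.41%

T = 297/365 years.
CIP forward (AUD per TRY) = 0.047402 × 1.0663164/1.0786847 = 0.046858484.
(F − S)/S ÷ T = (0.046858484 − 0.047402)/0.047402/(297/365) = -0.014091 → -1.41%.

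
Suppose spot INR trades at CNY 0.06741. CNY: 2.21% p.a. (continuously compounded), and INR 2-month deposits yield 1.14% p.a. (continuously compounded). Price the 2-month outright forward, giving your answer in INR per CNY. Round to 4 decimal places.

14.8082

T = 2/12 years.
Growth of 1 CNY over T: e^(0.0221×2/12) = 1.00369013.
INR growth factor: e^(0.0114×2/12) = 1.00190181.
CIP: F = S · (grow CNY)/(grow INR) = 0.06741 × 1.00369013/1.00190181 = 0.067530322 CNY per INR.
Quoted the other way: 1/0.067530322 = 14.8082 INR per CNY.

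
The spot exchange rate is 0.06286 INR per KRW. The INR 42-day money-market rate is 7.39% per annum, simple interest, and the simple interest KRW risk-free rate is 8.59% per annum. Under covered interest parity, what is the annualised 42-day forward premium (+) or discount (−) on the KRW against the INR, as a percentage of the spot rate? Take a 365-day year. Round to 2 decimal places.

-1.19%

T = 42/365 years.
F = S · g_INR/g_KRW = 0.06286 × 1.0085036/1.0098844 = 0.06277405.
(F − S)/S ÷ T = (0.06277405 − 0.06286)/0.06286/(42/365) = -0.011883 → -1.19%.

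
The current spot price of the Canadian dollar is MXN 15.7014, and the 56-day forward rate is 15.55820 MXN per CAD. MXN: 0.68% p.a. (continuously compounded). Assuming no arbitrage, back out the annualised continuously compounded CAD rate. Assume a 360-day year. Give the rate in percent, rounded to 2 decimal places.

T = 56/360 years.
CIP gives F = S · g_MXN/g_CAD, so g_MXN/g_CAD = 15.5582/15.7014 = 0.9908798.
MXN growth factor: e^(0.0068×56/360) = 1.0010583.
That pins the CAD growth at 1.0102722.
r = ln(1.0102722)/(56/360) = 0.065699 → 6.57%.

6.57%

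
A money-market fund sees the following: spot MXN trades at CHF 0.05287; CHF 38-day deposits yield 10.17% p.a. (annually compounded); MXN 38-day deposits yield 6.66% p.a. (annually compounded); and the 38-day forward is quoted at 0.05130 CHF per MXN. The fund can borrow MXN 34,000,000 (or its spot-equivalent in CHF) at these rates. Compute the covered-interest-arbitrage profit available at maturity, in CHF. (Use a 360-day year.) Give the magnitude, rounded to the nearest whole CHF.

CHF 59,941

T = 38/360 years.
Invest the MXN and cover forward: 34,000,000 × 1.006829014 × 0.05130 = CHF 1,756,111.17.
Convert at spot and invest in CHF: 34,000,000 × 0.05287 × 1.010275963 = CHF 1,816,051.87.
The quoted forward undervalues MXN, so borrow MXN, convert to CHF at spot, deposit the CHF at 10.17%, and buy MXN forward at 0.05130 to cover the loan.
Arbitrage profit = |1,756,111.17 − 1,816,051.87| = CHF 59,941.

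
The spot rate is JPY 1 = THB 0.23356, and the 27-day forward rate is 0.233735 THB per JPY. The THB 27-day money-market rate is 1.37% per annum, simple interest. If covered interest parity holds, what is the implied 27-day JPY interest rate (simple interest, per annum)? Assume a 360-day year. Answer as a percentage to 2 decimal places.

T = 27/360 years.
CIP gives F = S · g_THB/g_JPY, so g_THB/g_JPY = 0.233735/0.23356 = 1.0007493.
The THB side grows by 1 + 0.0137×27/360 = 1.0010275.
So the JPY growth factor = 1.000278.
r = (1.000278 − 1)/(27/360) = 0.003707 → 0.37%.

0.37%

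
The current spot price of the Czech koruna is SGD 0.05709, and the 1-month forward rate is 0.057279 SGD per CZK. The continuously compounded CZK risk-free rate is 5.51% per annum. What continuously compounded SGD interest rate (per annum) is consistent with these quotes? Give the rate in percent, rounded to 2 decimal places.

T = 1/12 years.
F/S = 0.057279/0.05709 = 1.0033106 = (growth of SGD) / (growth of CZK).
CZK growth factor: e^(0.0551×1/12) = 1.0046022.
So the SGD growth factor = 1.007928.
Take logs: ln 1.007928 / (1/12) = 0.094761, so 9.48%.

9.48%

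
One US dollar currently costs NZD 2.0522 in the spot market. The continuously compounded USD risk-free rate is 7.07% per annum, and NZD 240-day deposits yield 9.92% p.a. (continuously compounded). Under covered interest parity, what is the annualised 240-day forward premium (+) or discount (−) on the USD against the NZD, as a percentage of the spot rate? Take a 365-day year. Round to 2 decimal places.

+2.88%

T = 240/365 years.
F = S · g_NZD/g_USD = 2.0522 × 1.0674017/1.0475852 = 2.0910202.
(F − S)/S ÷ T = (2.0910202 − 2.0522)/2.0522/(240/365) = 0.028769 → 2.88%.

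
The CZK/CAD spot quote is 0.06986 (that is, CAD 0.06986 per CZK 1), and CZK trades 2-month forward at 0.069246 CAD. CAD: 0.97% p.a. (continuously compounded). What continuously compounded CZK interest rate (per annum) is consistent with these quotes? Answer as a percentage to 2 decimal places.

6.27%

T = 2/12 years.
CIP gives F = S · g_CAD/g_CZK, so g_CAD/g_CZK = 0.069246/0.06986 = 0.9912110.
The CAD side grows by e^(0.0097×2/12) = 1.001618.
That pins the CZK growth at 1.0104993.
r = ln(1.0104993)/(2/12) = 0.062667 → 6.27%.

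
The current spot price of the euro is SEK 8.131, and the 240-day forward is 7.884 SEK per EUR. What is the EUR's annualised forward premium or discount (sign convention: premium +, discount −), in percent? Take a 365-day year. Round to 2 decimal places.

-4.62%

T = 240/365 years.
Period premium: (7.884 − 8.131)/8.131 = -0.0303776.
Per annum: -0.0303776 / (240/365) = -0.046199 = -4.62%.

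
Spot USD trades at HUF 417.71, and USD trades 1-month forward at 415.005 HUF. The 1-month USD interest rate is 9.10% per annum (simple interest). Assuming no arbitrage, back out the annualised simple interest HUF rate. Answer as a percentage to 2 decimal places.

T = 1/12 years.
By CIP, F/S equals the HUF-to-USD growth ratio: 415.005/417.71 = 0.9935242.
USD growth factor: 1 + 0.0910×1/12 = 1.0075833.
So the HUF growth factor = 1.0010584.
r = (1.0010584 − 1)/(1/12) = 0.012701 → 1.27%.

1.27%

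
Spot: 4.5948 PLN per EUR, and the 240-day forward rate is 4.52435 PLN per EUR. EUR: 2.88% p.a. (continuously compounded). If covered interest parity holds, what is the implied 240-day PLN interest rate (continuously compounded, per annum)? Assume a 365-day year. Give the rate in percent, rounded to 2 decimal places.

0.53%

T = 240/365 years.
CIP gives F = S · g_PLN/g_EUR, so g_PLN/g_EUR = 4.52435/4.5948 = 0.9846675.
EUR growth factor: e^(0.0288×240/365) = 1.0191174.
Hence g_PLN = 1.0034918.
r = ln(1.0034918)/(240/365) = 0.005301 → 0.53%.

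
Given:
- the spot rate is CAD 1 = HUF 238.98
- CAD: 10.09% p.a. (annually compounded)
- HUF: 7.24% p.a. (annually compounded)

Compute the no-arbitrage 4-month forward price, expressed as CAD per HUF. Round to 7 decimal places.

T = 4/12 years.
HUF growth factor: (1 + 0.0724)^(4/12) = 1.0235733.
CAD growth factor: (1 + 0.1009)^(4/12) = 1.0325616.
Forward (HUF per CAD) = 238.98 × 1.0235733 / 1.0325616 = 236.8997.
Invert for CAD per HUF: 1 / 236.8997 = 0.0042212.

0.0042212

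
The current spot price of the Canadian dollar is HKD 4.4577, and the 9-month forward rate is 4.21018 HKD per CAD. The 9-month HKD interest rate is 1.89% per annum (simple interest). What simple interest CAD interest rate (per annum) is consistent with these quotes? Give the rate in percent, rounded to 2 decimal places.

T = 9/12 years.
F/S = 4.21018/4.4577 = 0.9444736 = (growth of HKD) / (growth of CAD).
The HKD side grows by 1 + 0.0189×9/12 = 1.014175.
So the CAD growth factor = 1.0737992.
(1.0737992 − 1)/T = 0.098399, i.e. 9.84%.

9.84%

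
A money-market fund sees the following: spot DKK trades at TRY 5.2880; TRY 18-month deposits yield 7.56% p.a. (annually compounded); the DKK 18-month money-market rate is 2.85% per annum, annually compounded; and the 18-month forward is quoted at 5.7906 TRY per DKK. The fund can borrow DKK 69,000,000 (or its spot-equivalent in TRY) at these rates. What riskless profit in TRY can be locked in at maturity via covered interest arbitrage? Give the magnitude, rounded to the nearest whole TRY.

TRY 9,732,435

T = 18/12 years.
Route A — deposit DKK, sell forward: 69,000,000 × 1.04305316218 × 5.7906 = TRY 416,753,351.22.
Route B — convert at spot, deposit TRY: 69,000,000 × 5.2880 × 1.1155169928 = TRY 407,020,916.20.
The quoted forward overvalues DKK, so borrow TRY, buy DKK at spot, deposit the DKK at 2.85%, and sell the proceeds forward at 5.7906.
Profit = 416,753,351.22 − 407,020,916.20 = TRY 9,732,435.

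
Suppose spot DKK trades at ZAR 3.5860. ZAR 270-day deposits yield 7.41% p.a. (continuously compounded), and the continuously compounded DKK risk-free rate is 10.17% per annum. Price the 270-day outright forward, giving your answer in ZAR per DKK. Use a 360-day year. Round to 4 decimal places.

3.5125

T = 270/360 years.
ZAR growth factor: e^(0.0741×270/360) = 1.0571483.
Growth of 1 DKK over T: e^(0.1017×270/360) = 1.0792593.
Forward (ZAR per DKK) = 3.586 × 1.0571483 / 1.0792593 = 3.512533.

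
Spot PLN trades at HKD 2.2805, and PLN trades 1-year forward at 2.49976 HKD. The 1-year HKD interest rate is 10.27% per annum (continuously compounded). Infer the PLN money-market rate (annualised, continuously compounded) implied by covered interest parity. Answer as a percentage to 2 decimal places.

T = 1 year.
CIP gives F = S · g_HKD/g_PLN, so g_HKD/g_PLN = 2.49976/2.2805 = 1.0961456.
The HKD side grows by e^(0.1027×1) = 1.1081589.
So the PLN growth factor = 1.0109596.
r = ln(1.0109596)/1 = 0.010900 → 1.09%.

1.09%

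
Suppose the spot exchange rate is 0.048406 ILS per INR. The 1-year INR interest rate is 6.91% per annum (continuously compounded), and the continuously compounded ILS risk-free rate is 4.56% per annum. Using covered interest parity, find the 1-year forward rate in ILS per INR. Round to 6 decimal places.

0.047282

T = 1 year.
Growth of 1 ILS over T: e^(0.0456×1) = 1.0466557.
INR growth factor: e^(0.0691×1) = 1.0715434.
So F = 0.048406 × 1.0466557 / 1.0715434 = 0.04728172 (ILS/INR).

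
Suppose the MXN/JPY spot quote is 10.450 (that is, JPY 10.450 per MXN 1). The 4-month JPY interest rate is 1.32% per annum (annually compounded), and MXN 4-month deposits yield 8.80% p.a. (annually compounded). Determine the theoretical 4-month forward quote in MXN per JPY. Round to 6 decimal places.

0.097993

T = 4/12 years.
Growth of 1 JPY over T: (1 + 0.0132)^(4/12) = 1.0043808.
MXN growth factor: (1 + 0.0880)^(4/12) = 1.0285126.
So F = 10.45 × 1.0043808 / 1.0285126 = 10.20481 (JPY/MXN).
Quoted the other way: 1/10.20481 = 0.097993 MXN per JPY.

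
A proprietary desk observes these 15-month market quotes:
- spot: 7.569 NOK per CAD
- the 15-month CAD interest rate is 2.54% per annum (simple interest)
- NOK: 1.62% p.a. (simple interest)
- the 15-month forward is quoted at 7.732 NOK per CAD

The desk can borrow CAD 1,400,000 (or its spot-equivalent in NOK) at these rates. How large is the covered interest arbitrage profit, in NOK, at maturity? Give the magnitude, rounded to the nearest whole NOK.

T = 15/12 years.
Route A — deposit CAD, sell forward: 1,400,000 × 1.031750 × 7.732 = NOK 11,168,487.40.
Route B — convert at spot, deposit NOK: 1,400,000 × 7.569 × 1.020250 = NOK 10,811,181.15.
The quoted forward overvalues CAD, so borrow NOK, buy CAD at spot, deposit the CAD at 2.54%, and sell the proceeds forward at 7.732.
The gap between the two covered legs is NOK 357,306.

NOK 357,306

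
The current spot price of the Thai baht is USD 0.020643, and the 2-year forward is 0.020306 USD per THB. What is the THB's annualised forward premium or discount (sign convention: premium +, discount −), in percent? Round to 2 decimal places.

T = 2 years.
Period premium: (0.020306 − 0.020643)/0.020643 = -0.0163251.
Annualise by dividing by T: -0.0163251 / 2 = -0.008163 → -0.82%.

-0.82%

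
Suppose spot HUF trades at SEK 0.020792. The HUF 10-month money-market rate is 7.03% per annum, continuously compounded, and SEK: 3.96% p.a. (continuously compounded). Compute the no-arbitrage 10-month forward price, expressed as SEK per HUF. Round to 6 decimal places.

0.020267

T = 10/12 years.
SEK growth factor: e^(0.0396×10/12) = 1.0335505.
HUF growth factor: e^(0.0703×10/12) = 1.0603333.
So F = 0.020792 × 1.0335505 / 1.0603333 = 0.02026682 (SEK/HUF).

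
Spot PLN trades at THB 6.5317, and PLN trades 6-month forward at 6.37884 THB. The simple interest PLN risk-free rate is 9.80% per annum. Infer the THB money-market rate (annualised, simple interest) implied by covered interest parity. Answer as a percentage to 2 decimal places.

4.89%

T = 6/12 years.
By CIP, F/S equals the THB-to-PLN growth ratio: 6.37884/6.5317 = 0.9765972.
The PLN side grows by 1 + 0.0980×6/12 = 1.049000.
That pins the THB growth at 1.0244505.
(1.0244505 − 1)/T = 0.048901, i.e. 4.89%.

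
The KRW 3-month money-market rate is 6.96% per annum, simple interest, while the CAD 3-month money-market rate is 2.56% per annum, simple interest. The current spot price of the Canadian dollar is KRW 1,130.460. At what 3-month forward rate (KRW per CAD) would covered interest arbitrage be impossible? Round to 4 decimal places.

T = 3/12 years.
KRW accumulates by 1 + 0.0696×3/12 = 1.017400.
CAD accumulates by 1 + 0.0256×3/12 = 1.006400.
So F = 1130.46 × 1.017400 / 1.006400 = 1142.815982 (KRW/CAD).

1142.8160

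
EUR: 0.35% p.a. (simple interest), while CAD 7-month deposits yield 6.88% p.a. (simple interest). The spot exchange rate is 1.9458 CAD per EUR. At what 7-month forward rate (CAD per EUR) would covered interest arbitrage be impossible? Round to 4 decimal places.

2.0198

T = 7/12 years.
Growth of 1 CAD over T: 1 + 0.0688×7/12 = 1.0401333.
Growth of 1 EUR over T: 1 + 0.0035×7/12 = 1.0020417.
Forward (CAD per EUR) = 1.9458 × 1.0401333 / 1.0020417 = 2.019768.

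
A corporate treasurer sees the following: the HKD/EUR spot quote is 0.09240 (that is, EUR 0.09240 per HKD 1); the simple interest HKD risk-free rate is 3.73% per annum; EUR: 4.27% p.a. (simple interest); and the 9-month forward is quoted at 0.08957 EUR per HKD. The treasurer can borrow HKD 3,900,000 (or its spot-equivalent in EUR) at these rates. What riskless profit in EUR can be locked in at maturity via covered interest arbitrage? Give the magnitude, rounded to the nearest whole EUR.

EUR 12,805

T = 9/12 years.
Route A — deposit HKD, sell forward: 3,900,000 × 1.027975 × 0.08957 = EUR 359,095.31.
Route B — convert at spot, deposit EUR: 3,900,000 × 0.09240 × 1.032025 = EUR 371,900.53.
The quoted forward undervalues HKD, so borrow HKD, convert to EUR at spot, deposit the EUR at 4.27%, and buy HKD forward at 0.08957 to cover the loan.
Arbitrage profit = |359,095.31 − 371,900.53| = EUR 12,805.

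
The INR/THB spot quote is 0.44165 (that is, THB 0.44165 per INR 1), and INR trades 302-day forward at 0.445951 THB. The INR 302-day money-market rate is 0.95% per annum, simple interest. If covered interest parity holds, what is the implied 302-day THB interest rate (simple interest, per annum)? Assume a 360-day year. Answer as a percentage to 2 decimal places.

2.12%

T = 302/360 years.
CIP gives F = S · g_THB/g_INR, so g_THB/g_INR = 0.445951/0.44165 = 1.0097385.
INR growth factor: 1 + 0.0095×302/360 = 1.0079694.
That pins the THB growth at 1.0177855.
r = (1.0177855 − 1)/(302/360) = 0.021201 → 2.12%.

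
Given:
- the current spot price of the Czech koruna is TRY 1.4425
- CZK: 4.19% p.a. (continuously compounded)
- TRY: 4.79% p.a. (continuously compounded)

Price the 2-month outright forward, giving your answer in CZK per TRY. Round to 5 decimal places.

0.69255

T = 2/12 years.
TRY accumulates by e^(0.0479×2/12) = 1.0080153.
Growth of 1 CZK over T: e^(0.0419×2/12) = 1.0070078.
So F = 1.4425 × 1.0080153 / 1.0070078 = 1.443943 (TRY/CZK).
Invert for CZK per TRY: 1 / 1.443943 = 0.69255.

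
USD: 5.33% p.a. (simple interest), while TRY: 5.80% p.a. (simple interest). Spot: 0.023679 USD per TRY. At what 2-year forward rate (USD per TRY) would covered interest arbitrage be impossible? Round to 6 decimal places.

T = 2 years.
USD growth factor: 1 + 0.0533×2 = 1.106600.
TRY accumulates by 1 + 0.0580×2 = 1.116000.
Forward (USD per TRY) = 0.023679 × 1.106600 / 1.116000 = 0.02347955.

0.023480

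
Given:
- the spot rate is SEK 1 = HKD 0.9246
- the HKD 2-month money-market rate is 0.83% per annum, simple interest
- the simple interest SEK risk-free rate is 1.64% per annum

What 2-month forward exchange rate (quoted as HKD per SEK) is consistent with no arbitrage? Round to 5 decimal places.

T = 2/12 years.
HKD accumulates by 1 + 0.0083×2/12 = 1.0013833.
SEK growth factor: 1 + 0.0164×2/12 = 1.0027333.
So F = 0.9246 × 1.0013833 / 1.0027333 = 0.9233552 (HKD/SEK).

0.92336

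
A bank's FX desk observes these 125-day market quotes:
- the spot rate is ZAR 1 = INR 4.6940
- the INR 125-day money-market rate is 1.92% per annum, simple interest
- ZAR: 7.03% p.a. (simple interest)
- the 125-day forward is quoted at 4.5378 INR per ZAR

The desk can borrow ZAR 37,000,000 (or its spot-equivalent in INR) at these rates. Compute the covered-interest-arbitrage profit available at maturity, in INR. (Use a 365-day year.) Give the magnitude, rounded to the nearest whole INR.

INR 2,879,176

T = 125/365 years.
Invest the ZAR and cover forward: 37,000,000 × 1.02407534247 × 4.5378 = INR 171,940,816.30.
Convert at spot and invest in INR: 37,000,000 × 4.6940 × 1.00657534247 = INR 174,819,992.33.
The quoted forward undervalues ZAR, so borrow ZAR, convert to INR at spot, deposit the INR at 1.92%, and buy ZAR forward at 4.5378 to cover the loan.
Profit = 174,819,992.33 − 171,940,816.30 = INR 2,879,176.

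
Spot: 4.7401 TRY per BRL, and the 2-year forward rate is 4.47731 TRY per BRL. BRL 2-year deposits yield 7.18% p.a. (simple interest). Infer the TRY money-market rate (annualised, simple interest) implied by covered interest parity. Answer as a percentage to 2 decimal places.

T = 2 years.
By CIP, F/S equals the TRY-to-BRL growth ratio: 4.47731/4.7401 = 0.9445602.
BRL growth factor: 1 + 0.0718×2 = 1.143600.
So the TRY growth factor = 1.080199.
(1.080199 − 1)/T = 0.040099, i.e. 4.01%.

4.01%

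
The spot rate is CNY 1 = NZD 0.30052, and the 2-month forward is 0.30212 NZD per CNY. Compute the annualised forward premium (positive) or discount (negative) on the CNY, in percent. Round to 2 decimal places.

T = 2/12 years.
(F − S)/S = (0.30212 − 0.30052)/0.30052 = 0.0053241.
Annualise by dividing by T: 0.0053241 / (2/12) = 0.031945 → 3.19%.

+3.19%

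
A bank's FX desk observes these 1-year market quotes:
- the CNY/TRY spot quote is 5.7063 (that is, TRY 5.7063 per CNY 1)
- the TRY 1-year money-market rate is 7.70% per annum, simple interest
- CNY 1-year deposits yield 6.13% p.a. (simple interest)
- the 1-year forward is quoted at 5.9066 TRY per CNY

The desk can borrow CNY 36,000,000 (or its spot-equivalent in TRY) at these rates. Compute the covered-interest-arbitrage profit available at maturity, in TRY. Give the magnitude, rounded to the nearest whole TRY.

T = 1 year.
Keep in CNY, deliver into the forward: 36,000,000·1.061300·5.9066 = TRY 225,672,284.88.
Swap to TRY now, deposit: 36,000,000·5.7063·1.077000 = TRY 221,244,663.60.
The quoted forward overvalues CNY, so borrow TRY, buy CNY at spot, deposit the CNY at 6.13%, and sell the proceeds forward at 5.9066.
Arbitrage profit = |225,672,284.88 − 221,244,663.60| = TRY 4,427,621.

TRY 4,427,621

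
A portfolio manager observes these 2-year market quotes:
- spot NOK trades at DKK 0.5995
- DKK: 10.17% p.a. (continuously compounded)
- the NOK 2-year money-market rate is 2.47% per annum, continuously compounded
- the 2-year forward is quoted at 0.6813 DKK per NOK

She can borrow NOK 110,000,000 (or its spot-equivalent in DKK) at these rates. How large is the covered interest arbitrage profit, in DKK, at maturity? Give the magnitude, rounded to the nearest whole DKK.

T = 2 years.
Route A — deposit NOK, sell forward: 110,000,000 × 1.0506405229 × 0.6813 = DKK 78,738,152.71.
Route B — convert at spot, deposit DKK: 110,000,000 × 0.5995 × 1.2255625953 = DKK 80,819,725.35.
The quoted forward undervalues NOK, so borrow NOK, convert to DKK at spot, deposit the DKK at 10.17%, and buy NOK forward at 0.6813 to cover the loan.
Arbitrage profit = |78,738,152.71 − 80,819,725.35| = DKK 2,081,573.

DKK 2,081,573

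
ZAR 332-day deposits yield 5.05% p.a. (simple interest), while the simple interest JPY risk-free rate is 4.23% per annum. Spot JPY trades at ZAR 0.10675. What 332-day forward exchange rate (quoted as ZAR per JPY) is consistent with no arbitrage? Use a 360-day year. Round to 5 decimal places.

T = 332/360 years.
Growth of 1 ZAR over T: 1 + 0.0505×332/360 = 1.0465722.
Growth of 1 JPY over T: 1 + 0.0423×332/360 = 1.039010.
So F = 0.10675 × 1.0465722 / 1.039010 = 0.1075270 (ZAR/JPY).

0.10753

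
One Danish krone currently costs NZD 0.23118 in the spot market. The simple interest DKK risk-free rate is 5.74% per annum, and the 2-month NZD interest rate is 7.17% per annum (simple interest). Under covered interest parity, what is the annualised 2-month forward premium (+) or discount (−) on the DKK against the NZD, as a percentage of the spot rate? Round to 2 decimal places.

T = 2/12 years.
No-arbitrage forward: 0.23118 × 1.011950 / 1.0095667 = 0.23172575 NZD/DKK.
Annualised premium = (F − S)/S × (1/T) = (0.23172575 − 0.23118)/0.23118 ÷ (2/12) = 1.42%.

+1.42%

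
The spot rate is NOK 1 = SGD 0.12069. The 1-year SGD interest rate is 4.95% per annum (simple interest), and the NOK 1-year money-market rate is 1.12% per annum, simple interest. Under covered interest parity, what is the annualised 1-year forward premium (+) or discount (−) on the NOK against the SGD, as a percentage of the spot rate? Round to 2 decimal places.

+3.79%

T = 1 year.
No-arbitrage forward: 0.12069 × 1.049500 / 1.011200 = 0.12526123 SGD/NOK.
Annualised premium = (F − S)/S × (1/T) = (0.12526123 − 0.12069)/0.12069 ÷ 1 = 3.79%.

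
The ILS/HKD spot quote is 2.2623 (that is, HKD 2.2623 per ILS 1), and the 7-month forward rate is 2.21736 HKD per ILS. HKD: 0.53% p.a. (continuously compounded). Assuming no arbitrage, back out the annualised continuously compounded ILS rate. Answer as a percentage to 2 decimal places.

T = 7/12 years.
CIP gives F = S · g_HKD/g_ILS, so g_HKD/g_ILS = 2.21736/2.2623 = 0.9801353.
The HKD side grows by e^(0.0053×7/12) = 1.0030965.
So the ILS growth factor = 1.0234266.
Take logs: ln 1.0234266 / (7/12) = 0.039697, so 3.97%.

3.97%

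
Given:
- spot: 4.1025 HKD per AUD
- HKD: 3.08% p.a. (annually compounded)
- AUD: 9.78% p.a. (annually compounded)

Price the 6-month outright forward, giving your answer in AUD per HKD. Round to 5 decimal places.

0.25155

T = 6/12 years.
HKD growth factor: (1 + 0.0308)^(6/12) = 1.0152832.
AUD growth factor: (1 + 0.0978)^(6/12) = 1.0477595.
CIP: F = S · (grow HKD)/(grow AUD) = 4.1025 × 1.0152832/1.0477595 = 3.975339 HKD per AUD.
Invert for AUD per HKD: 1 / 3.975339 = 0.25155.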